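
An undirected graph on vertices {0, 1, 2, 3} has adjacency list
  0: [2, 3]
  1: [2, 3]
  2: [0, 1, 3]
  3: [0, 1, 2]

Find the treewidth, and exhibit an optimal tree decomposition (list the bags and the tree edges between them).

Every bag has size at most 3, so the width is 3 − 1 = 2 and tw(G) ≤ 2. On the other hand G contains the 3-clique {0, 2, 3}. A clique must lie in a single bag of any decomposition, so no decomposition can have width below 2. Hence tw(G) = 2 exactly.

Treewidth 2.
One such decomposition:
Bags: B1 = {1, 2, 3}  B2 = {0, 2, 3}
Tree: B1–B2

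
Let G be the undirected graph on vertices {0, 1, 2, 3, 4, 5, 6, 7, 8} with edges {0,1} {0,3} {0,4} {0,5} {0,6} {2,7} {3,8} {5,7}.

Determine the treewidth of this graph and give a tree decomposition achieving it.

Each bag holds 2 vertices, so the decomposition has width 1, which upper-bounds the treewidth. Any graph with an edge has treewidth ≥ 1, and G has the edge 0–5. Hence tw(G) = 1 exactly.

Treewidth 1.
Bags: B1 = {0, 5}  B2 = {0, 3}  B3 = {5, 7}  B4 = {0, 6}  B5 = {0, 1}  B6 = {2, 7}  B7 = {0, 4}  B8 = {3, 8}
Tree: B1–B2, B1–B3, B1–B4, B4–B5, B3–B6, B5–B7, B2–B8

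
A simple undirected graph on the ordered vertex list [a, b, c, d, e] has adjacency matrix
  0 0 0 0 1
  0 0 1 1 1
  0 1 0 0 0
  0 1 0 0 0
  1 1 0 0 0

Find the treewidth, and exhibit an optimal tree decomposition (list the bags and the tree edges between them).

Treewidth 1.
One optimal decomposition is:
Bags: B1 = {b, e}  B2 = {a, e}  B3 = {b, c}  B4 = {b, d}
Tree: B1–B2, B1–B3, B3–B4

The largest bag has 2 vertices, giving width 1; this decomposition certifies tw(G) ≤ 1. Since G has at least one edge (e.g. b–e), it is not an edgeless graph, so tw(G) ≥ 1. Therefore the treewidth is 1.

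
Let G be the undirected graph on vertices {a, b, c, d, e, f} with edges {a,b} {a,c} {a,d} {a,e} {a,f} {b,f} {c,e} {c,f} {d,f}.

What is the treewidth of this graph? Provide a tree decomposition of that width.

Treewidth 2.
One such decomposition:
Bags: B1 = {a, b, f}  B2 = {a, c, f}  B3 = {a, c, e}  B4 = {a, d, f}
Tree: B1–B2, B2–B3, B2–B4

Each bag holds 3 vertices, so the decomposition has width 2, which upper-bounds the treewidth. Conversely, {a, c, e} is a clique of size 3, and the vertices of any clique must share a bag in every tree decomposition; so some bag has ≥ 3 vertices and tw(G) ≥ 2. Hence tw(G) = 2 exactly.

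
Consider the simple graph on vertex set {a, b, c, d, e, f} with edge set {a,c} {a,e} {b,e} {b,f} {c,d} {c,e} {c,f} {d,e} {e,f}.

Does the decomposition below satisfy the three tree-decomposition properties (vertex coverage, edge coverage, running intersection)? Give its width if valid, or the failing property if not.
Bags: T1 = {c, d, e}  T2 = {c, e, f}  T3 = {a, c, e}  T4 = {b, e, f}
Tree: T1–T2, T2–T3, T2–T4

Every vertex of G appears in some bag (union = {a, b, c, d, e, f}); every edge is covered by a bag; and for each vertex v the set of bags containing v is connected in the bag tree. The decomposition is therefore valid. The largest bag has 3 vertices, so the width is 2.

Yes; width 2.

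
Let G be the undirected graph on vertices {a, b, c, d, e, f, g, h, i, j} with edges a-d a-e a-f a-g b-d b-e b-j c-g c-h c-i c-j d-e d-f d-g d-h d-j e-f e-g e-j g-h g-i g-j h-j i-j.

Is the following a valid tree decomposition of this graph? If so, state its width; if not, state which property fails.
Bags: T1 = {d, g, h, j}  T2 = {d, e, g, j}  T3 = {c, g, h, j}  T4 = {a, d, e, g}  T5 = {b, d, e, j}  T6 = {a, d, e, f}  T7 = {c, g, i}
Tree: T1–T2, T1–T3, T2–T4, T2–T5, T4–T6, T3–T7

A tree decomposition must satisfy three properties: every vertex lies in some bag; for every edge, both endpoints lie together in some bag; and for every vertex, the bags containing it form a connected subtree. Here edge (j,i) lies in no bag, so the decomposition is invalid.

No — edge (j,i) lies in no bag.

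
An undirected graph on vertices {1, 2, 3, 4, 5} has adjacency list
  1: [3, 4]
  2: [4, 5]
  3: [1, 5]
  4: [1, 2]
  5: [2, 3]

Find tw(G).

A width-2 tree decomposition is:
Bags: B1 = {2, 4, 5}  B2 = {1, 4, 5}  B3 = {1, 3, 5}
Tree: B1–B2, B2–B3
The largest bag has 3 vertices, giving width 2; this decomposition certifies tw(G) ≤ 2. Since 5–2–4–1–3–5 is a cycle in G, G is not acyclic. Forests are exactly the graphs of treewidth ≤ 1, so tw(G) ≥ 2. Hence tw(G) = 2 exactly.

2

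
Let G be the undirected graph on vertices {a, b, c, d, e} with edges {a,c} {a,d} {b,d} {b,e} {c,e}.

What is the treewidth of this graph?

A width-2 tree decomposition is:
Bags: B1 = {b, c, e}  B2 = {b, c, d}  B3 = {a, c, d}
Tree: B1–B2, B2–B3
The largest bag has 3 vertices, giving width 2; this decomposition certifies tw(G) ≤ 2. The edges c–e–b–d–a–c form a cycle, so G is not a tree and its treewidth is at least 2. Therefore the treewidth is 2.

2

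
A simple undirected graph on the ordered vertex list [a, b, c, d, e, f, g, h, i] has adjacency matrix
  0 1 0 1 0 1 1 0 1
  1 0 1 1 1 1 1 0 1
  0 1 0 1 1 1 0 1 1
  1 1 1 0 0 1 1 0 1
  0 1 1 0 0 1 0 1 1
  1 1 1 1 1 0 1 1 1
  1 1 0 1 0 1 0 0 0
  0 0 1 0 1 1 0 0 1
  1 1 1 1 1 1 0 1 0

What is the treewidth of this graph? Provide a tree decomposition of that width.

Treewidth 4.
One such decomposition:
Bags: B1 = {b, c, d, f, i}  B2 = {b, c, e, f, i}  B3 = {a, b, d, f, i}  B4 = {c, e, f, h, i}  B5 = {a, b, d, f, g}
Tree: B1–B2, B1–B3, B2–B4, B3–B5

Each bag holds 5 vertices, so the decomposition has width 4, which upper-bounds the treewidth. On the other hand G contains the 5-clique {c, e, f, h, i}. A clique must lie in a single bag of any decomposition, so no decomposition can have width below 4. Therefore the treewidth is 4.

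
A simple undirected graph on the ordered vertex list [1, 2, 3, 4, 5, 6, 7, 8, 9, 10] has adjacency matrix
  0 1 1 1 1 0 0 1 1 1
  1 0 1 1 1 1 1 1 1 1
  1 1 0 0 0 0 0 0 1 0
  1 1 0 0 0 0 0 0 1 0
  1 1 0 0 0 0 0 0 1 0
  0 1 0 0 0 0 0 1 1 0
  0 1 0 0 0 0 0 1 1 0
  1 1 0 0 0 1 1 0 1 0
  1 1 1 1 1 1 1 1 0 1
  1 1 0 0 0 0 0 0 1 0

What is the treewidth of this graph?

3

A width-3 tree decomposition is:
Bags: B1 = {1, 2, 9, 10}  B2 = {1, 2, 8, 9}  B3 = {2, 6, 8, 9}  B4 = {2, 7, 8, 9}  B5 = {1, 2, 3, 9}  B6 = {1, 2, 5, 9}  B7 = {1, 2, 4, 9}
Tree: B1–B2, B2–B3, B3–B4, B2–B5, B1–B6, B5–B7
The largest bag has 4 vertices, giving width 3; this decomposition certifies tw(G) ≤ 3. For the lower bound, the 4 vertices {1, 2, 3, 9} are pairwise adjacent, and any tree decomposition puts a clique entirely inside one bag — forcing width ≥ 3. Combining the bounds, tw(G) = 3.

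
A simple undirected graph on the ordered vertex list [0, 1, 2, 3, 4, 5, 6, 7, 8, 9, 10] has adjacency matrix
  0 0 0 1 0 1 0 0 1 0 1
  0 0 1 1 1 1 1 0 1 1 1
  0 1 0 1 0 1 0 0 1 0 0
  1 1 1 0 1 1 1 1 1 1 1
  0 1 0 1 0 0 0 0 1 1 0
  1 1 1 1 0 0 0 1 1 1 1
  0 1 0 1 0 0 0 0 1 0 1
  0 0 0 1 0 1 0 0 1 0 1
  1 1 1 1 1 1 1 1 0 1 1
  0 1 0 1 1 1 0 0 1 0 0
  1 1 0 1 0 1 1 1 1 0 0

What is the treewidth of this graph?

4

A width-4 tree decomposition is:
Bags: B1 = {1, 3, 5, 8, 10}  B2 = {1, 3, 5, 8, 9}  B3 = {1, 3, 6, 8, 10}  B4 = {3, 5, 7, 8, 10}  B5 = {1, 2, 3, 5, 8}  B6 = {0, 3, 5, 8, 10}  B7 = {1, 3, 4, 8, 9}
Tree: B1–B2, B1–B3, B1–B4, B2–B5, B4–B6, B2–B7
Each bag holds 5 vertices, so the decomposition has width 4, which upper-bounds the treewidth. For the lower bound, the 5 vertices {0, 3, 5, 8, 10} are pairwise adjacent, and any tree decomposition puts a clique entirely inside one bag — forcing width ≥ 4. Combining the bounds, tw(G) = 4.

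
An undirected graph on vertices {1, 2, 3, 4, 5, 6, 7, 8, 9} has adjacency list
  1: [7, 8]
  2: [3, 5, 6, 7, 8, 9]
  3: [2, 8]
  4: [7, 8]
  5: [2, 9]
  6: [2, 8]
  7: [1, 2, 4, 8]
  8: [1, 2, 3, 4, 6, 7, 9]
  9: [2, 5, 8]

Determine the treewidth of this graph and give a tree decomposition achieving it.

Treewidth 2.
One such decomposition:
Bags: B1 = {2, 7, 8}  B2 = {2, 8, 9}  B3 = {2, 3, 8}  B4 = {4, 7, 8}  B5 = {2, 6, 8}  B6 = {1, 7, 8}  B7 = {2, 5, 9}
Tree: B1–B2, B2–B3, B1–B4, B3–B5, B1–B6, B2–B7

Each bag holds 3 vertices, so the decomposition has width 2, which upper-bounds the treewidth. On the other hand G contains the 3-clique {1, 7, 8}. A clique must lie in a single bag of any decomposition, so no decomposition can have width below 2. Therefore the treewidth is 2.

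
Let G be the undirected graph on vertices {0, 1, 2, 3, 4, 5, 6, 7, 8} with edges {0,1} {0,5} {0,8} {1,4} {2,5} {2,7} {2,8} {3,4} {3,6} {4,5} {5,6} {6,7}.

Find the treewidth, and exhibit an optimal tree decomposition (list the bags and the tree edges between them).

Each bag holds 4 vertices, so the decomposition has width 3, which upper-bounds the treewidth. For the lower bound: the 4 vertex sets {3,6,7}, {4}, {5}, {0,1,2,8} are disjoint, each induces a connected subgraph, and every pair is joined by at least one edge of G. Contracting each set to a single vertex therefore yields K_{4} as a minor, and since treewidth is minor-monotone, tw(G) ≥ tw(K_{4}) = 3. Hence tw(G) = 3 exactly.

Treewidth 3.
Bags: B1 = {3, 4, 6, 7}  B2 = {4, 5, 6, 7}  B3 = {2, 4, 5, 7}  B4 = {1, 2, 4, 5}  B5 = {0, 1, 2, 5}  B6 = {0, 1, 2, 8}
Tree: B1–B2, B2–B3, B3–B4, B4–B5, B5–B6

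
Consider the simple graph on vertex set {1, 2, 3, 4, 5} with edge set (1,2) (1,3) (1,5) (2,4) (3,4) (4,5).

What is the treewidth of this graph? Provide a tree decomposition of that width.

Treewidth 2.
Bags: B1 = {1, 2, 4}  B2 = {1, 3, 4}  B3 = {1, 4, 5}
Tree: B1–B2, B2–B3

The largest bag has 3 vertices, giving width 2; this decomposition certifies tw(G) ≤ 2. Since 2–4–3–1–2 is a cycle in G, G is not acyclic. Forests are exactly the graphs of treewidth ≤ 1, so tw(G) ≥ 2. Therefore the treewidth is 2.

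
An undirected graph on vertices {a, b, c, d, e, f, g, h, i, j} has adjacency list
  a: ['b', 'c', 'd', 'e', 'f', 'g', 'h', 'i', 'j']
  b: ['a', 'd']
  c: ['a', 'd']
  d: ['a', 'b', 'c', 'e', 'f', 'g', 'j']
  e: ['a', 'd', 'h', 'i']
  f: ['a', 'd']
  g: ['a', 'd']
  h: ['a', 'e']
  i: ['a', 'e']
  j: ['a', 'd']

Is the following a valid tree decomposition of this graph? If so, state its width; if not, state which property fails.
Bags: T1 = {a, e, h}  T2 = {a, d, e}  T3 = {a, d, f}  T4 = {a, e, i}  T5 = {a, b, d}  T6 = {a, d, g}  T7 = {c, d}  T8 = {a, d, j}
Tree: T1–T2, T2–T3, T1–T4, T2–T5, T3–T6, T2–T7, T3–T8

A tree decomposition must satisfy three properties: every vertex lies in some bag; for every edge, both endpoints lie together in some bag; and for every vertex, the bags containing it form a connected subtree. Here edge (a,c) lies in no bag, so the decomposition is invalid.

No — edge (a,c) lies in no bag.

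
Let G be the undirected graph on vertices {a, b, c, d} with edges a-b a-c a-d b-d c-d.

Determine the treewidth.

A width-2 tree decomposition is:
Bags: B1 = {a, b, d}  B2 = {a, c, d}
Tree: B1–B2
Each bag holds 3 vertices, so the decomposition has width 2, which upper-bounds the treewidth. For the lower bound, the 3 vertices {a, c, d} are pairwise adjacent, and any tree decomposition puts a clique entirely inside one bag — forcing width ≥ 2. The upper and lower bounds meet at 2, so that is the treewidth.

2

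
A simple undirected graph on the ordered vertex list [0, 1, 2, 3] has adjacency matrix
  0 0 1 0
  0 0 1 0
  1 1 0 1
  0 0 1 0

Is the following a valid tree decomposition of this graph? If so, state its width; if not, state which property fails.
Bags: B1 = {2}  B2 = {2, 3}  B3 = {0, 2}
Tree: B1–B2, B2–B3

A tree decomposition must satisfy three properties: every vertex lies in some bag; for every edge, both endpoints lie together in some bag; and for every vertex, the bags containing it form a connected subtree. Here vertex 1 appears in no bag, so the decomposition is invalid.

No — vertex 1 appears in no bag.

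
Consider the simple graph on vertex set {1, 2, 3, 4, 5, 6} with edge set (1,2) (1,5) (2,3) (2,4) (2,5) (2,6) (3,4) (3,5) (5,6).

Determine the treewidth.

2

A width-2 tree decomposition is:
Bags: B1 = {2, 3, 5}  B2 = {1, 2, 5}  B3 = {2, 3, 4}  B4 = {2, 5, 6}
Tree: B1–B2, B1–B3, B1–B4
Every bag has size at most 3, so the width is 3 − 1 = 2 and tw(G) ≤ 2. On the other hand G contains the 3-clique {2, 3, 4}. A clique must lie in a single bag of any decomposition, so no decomposition can have width below 2. Combining the bounds, tw(G) = 2.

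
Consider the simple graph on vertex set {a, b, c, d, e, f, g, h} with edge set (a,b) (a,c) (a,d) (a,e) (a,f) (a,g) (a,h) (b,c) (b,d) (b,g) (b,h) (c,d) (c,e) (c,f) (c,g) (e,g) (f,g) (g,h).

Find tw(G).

A width-3 tree decomposition is:
Bags: B1 = {a, b, c, g}  B2 = {a, c, e, g}  B3 = {a, b, c, d}  B4 = {a, b, g, h}  B5 = {a, c, f, g}
Tree: B1–B2, B1–B3, B1–B4, B1–B5
Every bag has size at most 4, so the width is 4 − 1 = 3 and tw(G) ≤ 3. Conversely, {a, b, c, d} is a clique of size 4, and the vertices of any clique must share a bag in every tree decomposition; so some bag has ≥ 4 vertices and tw(G) ≥ 3. The upper and lower bounds meet at 3, so that is the treewidth.

3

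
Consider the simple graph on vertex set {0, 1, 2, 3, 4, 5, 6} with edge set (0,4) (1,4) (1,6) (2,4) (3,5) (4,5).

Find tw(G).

1

A width-1 tree decomposition is:
Bags: B1 = {4, 5}  B2 = {0, 4}  B3 = {1, 4}  B4 = {2, 4}  B5 = {3, 5}  B6 = {1, 6}
Tree: B1–B2, B1–B3, B1–B4, B1–B5, B3–B6
The largest bag has 2 vertices, giving width 1; this decomposition certifies tw(G) ≤ 1. G has an edge, so its treewidth is at least 1. Therefore the treewidth is 1.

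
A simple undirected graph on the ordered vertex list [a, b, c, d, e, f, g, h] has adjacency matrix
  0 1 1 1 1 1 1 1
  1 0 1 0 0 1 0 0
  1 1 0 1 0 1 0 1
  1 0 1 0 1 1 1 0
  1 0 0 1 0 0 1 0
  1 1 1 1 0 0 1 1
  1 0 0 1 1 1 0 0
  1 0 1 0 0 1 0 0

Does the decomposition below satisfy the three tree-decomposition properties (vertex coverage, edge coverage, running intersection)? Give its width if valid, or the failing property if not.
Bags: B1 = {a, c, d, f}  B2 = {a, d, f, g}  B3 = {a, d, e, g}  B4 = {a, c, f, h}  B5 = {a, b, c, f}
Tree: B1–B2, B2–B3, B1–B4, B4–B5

Yes; width 3.

Vertex coverage: the bags together contain {a, b, c, d, e, f, g, h}, the full vertex set. Edge coverage: each edge of G has both endpoints in at least one bag. Running intersection: for every vertex, the bags containing it form a connected subtree. All three properties hold, so this is a valid tree decomposition of width max|bag| − 1 = 3, and hence tw(G) ≤ 3.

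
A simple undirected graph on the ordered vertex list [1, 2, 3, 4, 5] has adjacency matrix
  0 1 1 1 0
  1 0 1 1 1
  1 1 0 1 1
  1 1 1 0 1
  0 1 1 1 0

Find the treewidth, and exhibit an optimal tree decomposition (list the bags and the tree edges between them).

Treewidth 3.
One such decomposition:
Bags: B1 = {2, 3, 4, 5}  B2 = {1, 2, 3, 4}
Tree: B1–B2

The largest bag has 4 vertices, giving width 3; this decomposition certifies tw(G) ≤ 3. On the other hand G contains the 4-clique {1, 2, 3, 4}. A clique must lie in a single bag of any decomposition, so no decomposition can have width below 3. The upper and lower bounds meet at 3, so that is the treewidth.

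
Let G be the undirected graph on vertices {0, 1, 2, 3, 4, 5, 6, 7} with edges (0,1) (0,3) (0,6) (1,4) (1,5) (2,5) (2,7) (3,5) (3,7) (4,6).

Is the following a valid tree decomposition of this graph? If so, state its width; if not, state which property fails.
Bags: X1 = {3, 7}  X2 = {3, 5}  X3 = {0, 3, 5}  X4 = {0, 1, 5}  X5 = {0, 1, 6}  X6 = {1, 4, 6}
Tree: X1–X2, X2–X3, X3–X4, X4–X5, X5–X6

No — vertex 2 appears in no bag.

A tree decomposition must satisfy three properties: every vertex lies in some bag; for every edge, both endpoints lie together in some bag; and for every vertex, the bags containing it form a connected subtree. Here vertex 2 appears in no bag, so the decomposition is invalid.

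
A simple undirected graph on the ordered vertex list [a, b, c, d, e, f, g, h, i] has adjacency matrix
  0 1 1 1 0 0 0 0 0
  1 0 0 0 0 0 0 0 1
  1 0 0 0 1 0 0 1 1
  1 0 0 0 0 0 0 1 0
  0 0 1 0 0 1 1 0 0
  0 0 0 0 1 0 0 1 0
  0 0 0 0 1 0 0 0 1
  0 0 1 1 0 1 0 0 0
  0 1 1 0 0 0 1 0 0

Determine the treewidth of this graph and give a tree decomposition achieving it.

Every bag has size at most 4, so the width is 4 − 1 = 3 and tw(G) ≤ 3. For the lower bound: the 4 vertex sets {a,b,d}, {i}, {c}, {e,f,g,h} are disjoint, each induces a connected subgraph, and every pair is joined by at least one edge of G. Contracting each set to a single vertex therefore yields K_{4} as a minor, and since treewidth is minor-monotone, tw(G) ≥ tw(K_{4}) = 3. Combining the bounds, tw(G) = 3.

Treewidth 3.
One such decomposition:
Bags: B1 = {a, b, d, i}  B2 = {a, c, d, i}  B3 = {c, d, h, i}  B4 = {c, g, h, i}  B5 = {c, e, g, h}  B6 = {e, f, g, h}
Tree: B1–B2, B2–B3, B3–B4, B4–B5, B5–B6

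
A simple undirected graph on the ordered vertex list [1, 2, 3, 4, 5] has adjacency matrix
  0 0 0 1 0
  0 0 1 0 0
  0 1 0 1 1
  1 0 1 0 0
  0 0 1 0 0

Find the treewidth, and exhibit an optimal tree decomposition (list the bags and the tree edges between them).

Treewidth 1.
One such decomposition:
Bags: B1 = {1, 4}  B2 = {3, 4}  B3 = {3, 5}  B4 = {2, 3}
Tree: B1–B2, B2–B3, B2–B4

Every bag has size at most 2, so the width is 2 − 1 = 1 and tw(G) ≤ 1. Since G has at least one edge (e.g. 1–4), it is not an edgeless graph, so tw(G) ≥ 1. The upper and lower bounds meet at 1, so that is the treewidth.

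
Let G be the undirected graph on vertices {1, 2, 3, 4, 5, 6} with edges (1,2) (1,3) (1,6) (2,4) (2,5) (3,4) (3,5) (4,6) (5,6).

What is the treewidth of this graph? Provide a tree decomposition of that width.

Treewidth 3.
Bags: B1 = {1, 4, 5, 6}  B2 = {1, 3, 4, 5}  B3 = {1, 2, 4, 5}
Tree: B1–B2, B2–B3

The largest bag has 4 vertices, giving width 3; this decomposition certifies tw(G) ≤ 3. For the lower bound: the 4 vertex sets {1,6}, {3,4}, {5}, {2} are disjoint, each induces a connected subgraph, and every pair is joined by at least one edge of G. Contracting each set to a single vertex therefore yields K_{4} as a minor, and since treewidth is minor-monotone, tw(G) ≥ tw(K_{4}) = 3. Therefore the treewidth is 3.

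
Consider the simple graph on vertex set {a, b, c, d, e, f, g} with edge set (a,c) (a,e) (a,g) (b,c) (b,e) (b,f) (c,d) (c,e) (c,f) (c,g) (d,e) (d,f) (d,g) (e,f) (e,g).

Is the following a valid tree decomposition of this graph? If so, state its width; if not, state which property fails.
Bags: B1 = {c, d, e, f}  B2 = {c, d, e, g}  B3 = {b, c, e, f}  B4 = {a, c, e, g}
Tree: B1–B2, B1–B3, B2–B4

Yes; width 3.

Vertex coverage: the bags together contain {a, b, c, d, e, f, g}, the full vertex set. Edge coverage: each edge of G has both endpoints in at least one bag. Running intersection: for every vertex, the bags containing it form a connected subtree. All three properties hold, so this is a valid tree decomposition of width max|bag| − 1 = 3, and hence tw(G) ≤ 3.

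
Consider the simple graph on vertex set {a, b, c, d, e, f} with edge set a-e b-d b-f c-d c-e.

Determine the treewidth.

1

A width-1 tree decomposition is:
Bags: B1 = {b, f}  B2 = {b, d}  B3 = {c, d}  B4 = {c, e}  B5 = {a, e}
Tree: B1–B2, B2–B3, B3–B4, B4–B5
The largest bag has 2 vertices, giving width 1; this decomposition certifies tw(G) ≤ 1. G has an edge, so its treewidth is at least 1. Therefore the treewidth is 1.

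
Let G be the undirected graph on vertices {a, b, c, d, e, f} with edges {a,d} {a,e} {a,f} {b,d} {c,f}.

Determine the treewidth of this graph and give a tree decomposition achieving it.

The largest bag has 2 vertices, giving width 1; this decomposition certifies tw(G) ≤ 1. Any graph with an edge has treewidth ≥ 1, and G has the edge a–f. Hence tw(G) = 1 exactly.

Treewidth 1.
Bags: B1 = {a, f}  B2 = {a, d}  B3 = {a, e}  B4 = {b, d}  B5 = {c, f}
Tree: B1–B2, B2–B3, B2–B4, B1–B5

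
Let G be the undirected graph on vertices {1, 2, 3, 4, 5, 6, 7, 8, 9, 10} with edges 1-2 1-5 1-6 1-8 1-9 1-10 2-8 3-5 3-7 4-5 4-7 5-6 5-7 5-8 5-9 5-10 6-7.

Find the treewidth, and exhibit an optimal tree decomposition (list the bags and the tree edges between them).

The largest bag has 3 vertices, giving width 2; this decomposition certifies tw(G) ≤ 2. On the other hand G contains the 3-clique {1, 2, 8}. A clique must lie in a single bag of any decomposition, so no decomposition can have width below 2. Therefore the treewidth is 2.

Treewidth 2.
One optimal decomposition is:
Bags: B1 = {1, 5, 6}  B2 = {1, 5, 10}  B3 = {1, 5, 9}  B4 = {5, 6, 7}  B5 = {1, 5, 8}  B6 = {3, 5, 7}  B7 = {4, 5, 7}  B8 = {1, 2, 8}
Tree: B1–B2, B2–B3, B1–B4, B2–B5, B4–B6, B4–B7, B5–B8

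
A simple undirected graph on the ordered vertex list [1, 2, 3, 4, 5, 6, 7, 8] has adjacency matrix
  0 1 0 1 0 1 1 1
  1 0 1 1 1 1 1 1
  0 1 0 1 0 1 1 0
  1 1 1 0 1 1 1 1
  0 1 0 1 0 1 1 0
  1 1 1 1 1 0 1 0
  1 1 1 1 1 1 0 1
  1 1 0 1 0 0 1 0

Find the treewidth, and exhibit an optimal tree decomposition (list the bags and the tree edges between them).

Each bag holds 5 vertices, so the decomposition has width 4, which upper-bounds the treewidth. Conversely, {1, 2, 4, 7, 8} is a clique of size 5, and the vertices of any clique must share a bag in every tree decomposition; so some bag has ≥ 5 vertices and tw(G) ≥ 4. Hence tw(G) = 4 exactly.

Treewidth 4.
One optimal decomposition is:
Bags: B1 = {1, 2, 4, 7, 8}  B2 = {1, 2, 4, 6, 7}  B3 = {2, 4, 5, 6, 7}  B4 = {2, 3, 4, 6, 7}
Tree: B1–B2, B2–B3, B2–B4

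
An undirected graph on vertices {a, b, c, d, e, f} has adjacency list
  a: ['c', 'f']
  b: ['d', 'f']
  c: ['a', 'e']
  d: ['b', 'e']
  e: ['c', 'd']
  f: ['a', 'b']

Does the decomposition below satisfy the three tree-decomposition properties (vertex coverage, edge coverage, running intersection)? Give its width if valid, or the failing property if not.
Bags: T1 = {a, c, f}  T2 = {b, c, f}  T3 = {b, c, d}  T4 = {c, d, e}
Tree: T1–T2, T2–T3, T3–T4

Yes; width 2.

Vertex coverage: the bags together contain {a, b, c, d, e, f}, the full vertex set. Edge coverage: each edge of G has both endpoints in at least one bag. Running intersection: for every vertex, the bags containing it form a connected subtree. All three properties hold, so this is a valid tree decomposition of width max|bag| − 1 = 2, and hence tw(G) ≤ 2.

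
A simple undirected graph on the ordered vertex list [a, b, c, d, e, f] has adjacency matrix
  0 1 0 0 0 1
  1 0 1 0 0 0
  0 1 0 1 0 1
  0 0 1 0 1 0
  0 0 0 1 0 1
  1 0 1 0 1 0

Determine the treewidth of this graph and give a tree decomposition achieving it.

Treewidth 2.
Bags: B1 = {c, d, e}  B2 = {c, e, f}  B3 = {b, c, f}  B4 = {a, b, f}
Tree: B1–B2, B2–B3, B3–B4

The largest bag has 3 vertices, giving width 2; this decomposition certifies tw(G) ≤ 2. The edges d–e–f–c–d form a cycle, so G is not a tree and its treewidth is at least 2. The upper and lower bounds meet at 2, so that is the treewidth.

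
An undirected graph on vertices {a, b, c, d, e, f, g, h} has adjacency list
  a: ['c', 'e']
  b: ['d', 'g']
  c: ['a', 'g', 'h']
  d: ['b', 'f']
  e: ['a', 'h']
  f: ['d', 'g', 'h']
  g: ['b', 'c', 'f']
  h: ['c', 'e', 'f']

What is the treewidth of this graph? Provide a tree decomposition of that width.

Treewidth 2.
One optimal decomposition is:
Bags: B1 = {b, d, f}  B2 = {b, f, g}  B3 = {f, g, h}  B4 = {c, g, h}  B5 = {c, e, h}  B6 = {a, c, e}
Tree: B1–B2, B2–B3, B3–B4, B4–B5, B5–B6

Each bag holds 3 vertices, so the decomposition has width 2, which upper-bounds the treewidth. For the lower bound, G contains the cycle d–b–g–f–d, so G is not a forest; only forests have treewidth ≤ 1, hence tw(G) ≥ 2. Therefore the treewidth is 2.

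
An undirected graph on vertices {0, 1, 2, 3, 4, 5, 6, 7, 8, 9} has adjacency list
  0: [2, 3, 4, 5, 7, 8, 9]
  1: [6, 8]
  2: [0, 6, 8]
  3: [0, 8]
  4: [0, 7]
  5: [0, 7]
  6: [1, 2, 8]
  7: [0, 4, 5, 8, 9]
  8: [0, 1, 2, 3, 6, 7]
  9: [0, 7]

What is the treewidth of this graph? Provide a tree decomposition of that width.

The largest bag has 3 vertices, giving width 2; this decomposition certifies tw(G) ≤ 2. On the other hand G contains the 3-clique {0, 2, 8}. A clique must lie in a single bag of any decomposition, so no decomposition can have width below 2. Combining the bounds, tw(G) = 2.

Treewidth 2.
Bags: B1 = {0, 5, 7}  B2 = {0, 7, 9}  B3 = {0, 7, 8}  B4 = {0, 4, 7}  B5 = {0, 2, 8}  B6 = {2, 6, 8}  B7 = {0, 3, 8}  B8 = {1, 6, 8}
Tree: B1–B2, B1–B3, B1–B4, B3–B5, B5–B6, B5–B7, B6–B8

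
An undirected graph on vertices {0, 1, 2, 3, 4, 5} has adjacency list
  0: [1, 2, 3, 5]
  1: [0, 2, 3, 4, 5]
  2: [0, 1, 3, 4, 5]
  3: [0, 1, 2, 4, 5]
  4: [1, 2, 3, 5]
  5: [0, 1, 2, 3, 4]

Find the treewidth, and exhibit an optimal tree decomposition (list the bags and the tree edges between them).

Each bag holds 5 vertices, so the decomposition has width 4, which upper-bounds the treewidth. Conversely, {0, 1, 2, 3, 5} is a clique of size 5, and the vertices of any clique must share a bag in every tree decomposition; so some bag has ≥ 5 vertices and tw(G) ≥ 4. The upper and lower bounds meet at 4, so that is the treewidth.

Treewidth 4.
Bags: B1 = {0, 1, 2, 3, 5}  B2 = {1, 2, 3, 4, 5}
Tree: B1–B2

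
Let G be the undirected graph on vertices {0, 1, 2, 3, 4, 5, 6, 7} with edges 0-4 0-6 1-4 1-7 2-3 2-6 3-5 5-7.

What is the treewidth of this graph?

A width-2 tree decomposition is:
Bags: B1 = {3, 5, 7}  B2 = {1, 3, 7}  B3 = {1, 3, 4}  B4 = {0, 3, 4}  B5 = {0, 3, 6}  B6 = {2, 3, 6}
Tree: B1–B2, B2–B3, B3–B4, B4–B5, B5–B6
The largest bag has 3 vertices, giving width 2; this decomposition certifies tw(G) ≤ 2. Since 3–5–7–1–4–0–6–2–3 is a cycle in G, G is not acyclic. Forests are exactly the graphs of treewidth ≤ 1, so tw(G) ≥ 2. The upper and lower bounds meet at 2, so that is the treewidth.

2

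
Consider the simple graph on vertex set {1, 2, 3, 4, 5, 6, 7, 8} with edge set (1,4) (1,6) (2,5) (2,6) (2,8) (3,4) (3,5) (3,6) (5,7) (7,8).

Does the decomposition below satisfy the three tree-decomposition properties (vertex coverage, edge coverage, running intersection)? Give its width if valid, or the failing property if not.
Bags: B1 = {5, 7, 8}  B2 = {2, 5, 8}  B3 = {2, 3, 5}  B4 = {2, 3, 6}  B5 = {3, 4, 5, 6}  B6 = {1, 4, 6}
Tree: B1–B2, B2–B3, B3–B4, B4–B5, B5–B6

No — bags containing vertex 5 are not connected in the tree.

A tree decomposition must satisfy three properties: every vertex lies in some bag; for every edge, both endpoints lie together in some bag; and for every vertex, the bags containing it form a connected subtree. Here bags containing vertex 5 are not connected in the tree, so the decomposition is invalid.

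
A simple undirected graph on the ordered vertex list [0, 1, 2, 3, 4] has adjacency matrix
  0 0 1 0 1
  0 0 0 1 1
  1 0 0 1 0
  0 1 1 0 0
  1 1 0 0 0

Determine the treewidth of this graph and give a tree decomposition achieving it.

Treewidth 2.
One such decomposition:
Bags: B1 = {0, 1, 4}  B2 = {0, 1, 3}  B3 = {0, 2, 3}
Tree: B1–B2, B2–B3

Every bag has size at most 3, so the width is 3 − 1 = 2 and tw(G) ≤ 2. For the lower bound, G contains the cycle 0–4–1–3–2–0, so G is not a forest; only forests have treewidth ≤ 1, hence tw(G) ≥ 2. The upper and lower bounds meet at 2, so that is the treewidth.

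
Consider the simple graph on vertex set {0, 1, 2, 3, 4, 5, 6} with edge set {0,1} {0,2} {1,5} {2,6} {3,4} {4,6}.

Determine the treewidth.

A width-1 tree decomposition is:
Bags: B1 = {3, 4}  B2 = {4, 6}  B3 = {2, 6}  B4 = {0, 2}  B5 = {0, 1}  B6 = {1, 5}
Tree: B1–B2, B2–B3, B3–B4, B4–B5, B5–B6
The largest bag has 2 vertices, giving width 1; this decomposition certifies tw(G) ≤ 1. G has an edge, so its treewidth is at least 1. Therefore the treewidth is 1.

1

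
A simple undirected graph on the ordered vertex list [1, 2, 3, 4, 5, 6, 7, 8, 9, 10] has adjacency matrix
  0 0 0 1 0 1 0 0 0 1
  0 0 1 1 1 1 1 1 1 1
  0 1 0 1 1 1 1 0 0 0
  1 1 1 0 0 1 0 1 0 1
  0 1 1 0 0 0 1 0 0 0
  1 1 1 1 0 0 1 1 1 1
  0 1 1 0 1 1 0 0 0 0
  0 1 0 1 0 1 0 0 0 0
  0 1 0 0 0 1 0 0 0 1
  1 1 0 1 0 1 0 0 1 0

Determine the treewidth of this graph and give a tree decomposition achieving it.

Treewidth 3.
Bags: B1 = {2, 4, 6, 10}  B2 = {2, 4, 6, 8}  B3 = {2, 6, 9, 10}  B4 = {2, 3, 4, 6}  B5 = {2, 3, 6, 7}  B6 = {1, 4, 6, 10}  B7 = {2, 3, 5, 7}
Tree: B1–B2, B1–B3, B1–B4, B4–B5, B1–B6, B5–B7

Every bag has size at most 4, so the width is 4 − 1 = 3 and tw(G) ≤ 3. On the other hand G contains the 4-clique {1, 4, 6, 10}. A clique must lie in a single bag of any decomposition, so no decomposition can have width below 3. Therefore the treewidth is 3.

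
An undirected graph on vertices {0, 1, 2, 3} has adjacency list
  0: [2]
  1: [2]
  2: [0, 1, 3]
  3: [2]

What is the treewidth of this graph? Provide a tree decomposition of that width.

Each bag holds 2 vertices, so the decomposition has width 1, which upper-bounds the treewidth. G has an edge, so its treewidth is at least 1. Therefore the treewidth is 1.

Treewidth 1.
One optimal decomposition is:
Bags: B1 = {0, 2}  B2 = {1, 2}  B3 = {2, 3}
Tree: B1–B2, B2–B3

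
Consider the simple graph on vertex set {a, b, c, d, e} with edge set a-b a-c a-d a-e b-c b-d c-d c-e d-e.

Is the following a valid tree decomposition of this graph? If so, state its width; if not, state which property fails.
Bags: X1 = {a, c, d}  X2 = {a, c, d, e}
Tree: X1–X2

A tree decomposition must satisfy three properties: every vertex lies in some bag; for every edge, both endpoints lie together in some bag; and for every vertex, the bags containing it form a connected subtree. Here vertex b appears in no bag, so the decomposition is invalid.

No — vertex b appears in no bag.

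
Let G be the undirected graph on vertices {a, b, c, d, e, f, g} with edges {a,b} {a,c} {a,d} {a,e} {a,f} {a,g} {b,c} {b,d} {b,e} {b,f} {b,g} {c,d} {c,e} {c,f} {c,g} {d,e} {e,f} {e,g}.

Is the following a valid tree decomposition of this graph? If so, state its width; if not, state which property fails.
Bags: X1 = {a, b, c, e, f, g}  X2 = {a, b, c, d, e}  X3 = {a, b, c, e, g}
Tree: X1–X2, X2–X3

A tree decomposition must satisfy three properties: every vertex lies in some bag; for every edge, both endpoints lie together in some bag; and for every vertex, the bags containing it form a connected subtree. Here bags containing vertex g are not connected in the tree, so the decomposition is invalid.

No — bags containing vertex g are not connected in the tree.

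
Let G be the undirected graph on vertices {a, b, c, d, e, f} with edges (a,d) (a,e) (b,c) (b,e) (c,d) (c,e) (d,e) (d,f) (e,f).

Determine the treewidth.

2

A width-2 tree decomposition is:
Bags: B1 = {d, e, f}  B2 = {a, d, e}  B3 = {c, d, e}  B4 = {b, c, e}
Tree: B1–B2, B1–B3, B3–B4
Every bag has size at most 3, so the width is 3 − 1 = 2 and tw(G) ≤ 2. On the other hand G contains the 3-clique {a, d, e}. A clique must lie in a single bag of any decomposition, so no decomposition can have width below 2. The upper and lower bounds meet at 2, so that is the treewidth.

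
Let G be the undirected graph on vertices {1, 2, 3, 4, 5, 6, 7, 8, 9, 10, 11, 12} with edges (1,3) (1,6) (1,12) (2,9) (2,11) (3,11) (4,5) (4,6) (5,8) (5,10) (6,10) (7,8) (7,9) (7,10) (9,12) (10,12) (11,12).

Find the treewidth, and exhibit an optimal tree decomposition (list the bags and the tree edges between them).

The largest bag has 4 vertices, giving width 3; this decomposition certifies tw(G) ≤ 3. For the lower bound: the 4 vertex sets {2,3,11}, {1}, {12}, {6,7,9,10} are disjoint, each induces a connected subgraph, and every pair is joined by at least one edge of G. Contracting each set to a single vertex therefore yields K_{4} as a minor, and since treewidth is minor-monotone, tw(G) ≥ tw(K_{4}) = 3. Hence tw(G) = 3 exactly.

Treewidth 3.
Bags: B1 = {1, 2, 3, 11}  B2 = {1, 2, 11, 12}  B3 = {1, 2, 9, 12}  B4 = {1, 6, 9, 12}  B5 = {6, 9, 10, 12}  B6 = {6, 7, 9, 10}  B7 = {4, 6, 7, 10}  B8 = {4, 5, 7, 10}  B9 = {4, 5, 7, 8}
Tree: B1–B2, B2–B3, B3–B4, B4–B5, B5–B6, B6–B7, B7–B8, B8–B9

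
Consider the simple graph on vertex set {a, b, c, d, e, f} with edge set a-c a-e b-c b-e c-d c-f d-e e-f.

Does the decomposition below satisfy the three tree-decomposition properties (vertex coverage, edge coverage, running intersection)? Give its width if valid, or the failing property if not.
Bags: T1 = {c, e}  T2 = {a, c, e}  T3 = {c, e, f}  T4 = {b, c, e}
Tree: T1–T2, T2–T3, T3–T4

No — vertex d appears in no bag.

A tree decomposition must satisfy three properties: every vertex lies in some bag; for every edge, both endpoints lie together in some bag; and for every vertex, the bags containing it form a connected subtree. Here vertex d appears in no bag, so the decomposition is invalid.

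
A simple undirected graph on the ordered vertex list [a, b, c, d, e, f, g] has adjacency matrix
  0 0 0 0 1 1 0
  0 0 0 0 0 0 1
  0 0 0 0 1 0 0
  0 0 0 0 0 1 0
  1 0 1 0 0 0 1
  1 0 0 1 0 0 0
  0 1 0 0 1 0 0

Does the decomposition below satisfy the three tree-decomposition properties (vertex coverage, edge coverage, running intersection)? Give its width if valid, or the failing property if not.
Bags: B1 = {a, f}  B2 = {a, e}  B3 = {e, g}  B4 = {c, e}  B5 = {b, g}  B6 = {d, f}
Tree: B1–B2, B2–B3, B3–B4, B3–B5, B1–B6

Vertex coverage: the bags together contain {a, b, c, d, e, f, g}, the full vertex set. Edge coverage: each edge of G has both endpoints in at least one bag. Running intersection: for every vertex, the bags containing it form a connected subtree. All three properties hold, so this is a valid tree decomposition of width max|bag| − 1 = 1, and hence tw(G) ≤ 1.

Yes; width 1.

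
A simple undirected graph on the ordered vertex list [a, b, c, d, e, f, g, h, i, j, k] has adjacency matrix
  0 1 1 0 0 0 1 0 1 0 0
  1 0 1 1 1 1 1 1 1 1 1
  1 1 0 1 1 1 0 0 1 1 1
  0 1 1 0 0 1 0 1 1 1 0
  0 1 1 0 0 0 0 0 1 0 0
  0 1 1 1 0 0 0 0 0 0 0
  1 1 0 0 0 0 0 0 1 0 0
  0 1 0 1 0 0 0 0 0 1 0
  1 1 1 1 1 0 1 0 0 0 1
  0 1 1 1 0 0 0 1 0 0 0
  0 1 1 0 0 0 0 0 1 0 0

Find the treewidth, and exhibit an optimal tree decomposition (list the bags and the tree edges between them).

Each bag holds 4 vertices, so the decomposition has width 3, which upper-bounds the treewidth. Conversely, {a, b, g, i} is a clique of size 4, and the vertices of any clique must share a bag in every tree decomposition; so some bag has ≥ 4 vertices and tw(G) ≥ 3. Combining the bounds, tw(G) = 3.

Treewidth 3.
One such decomposition:
Bags: B1 = {b, c, d, i}  B2 = {b, c, d, j}  B3 = {a, b, c, i}  B4 = {b, c, d, f}  B5 = {b, d, h, j}  B6 = {b, c, e, i}  B7 = {b, c, i, k}  B8 = {a, b, g, i}
Tree: B1–B2, B1–B3, B1–B4, B2–B5, B3–B6, B6–B7, B3–B8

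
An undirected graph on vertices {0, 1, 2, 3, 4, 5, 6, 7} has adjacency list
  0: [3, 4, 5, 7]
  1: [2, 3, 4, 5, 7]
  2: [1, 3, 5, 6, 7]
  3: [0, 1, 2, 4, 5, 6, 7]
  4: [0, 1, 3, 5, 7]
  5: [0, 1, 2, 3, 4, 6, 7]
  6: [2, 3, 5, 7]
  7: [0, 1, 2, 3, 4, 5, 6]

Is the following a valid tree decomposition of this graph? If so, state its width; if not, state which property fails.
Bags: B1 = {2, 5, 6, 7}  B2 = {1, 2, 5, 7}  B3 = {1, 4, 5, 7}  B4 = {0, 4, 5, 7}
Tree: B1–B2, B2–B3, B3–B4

No — vertex 3 appears in no bag.

A tree decomposition must satisfy three properties: every vertex lies in some bag; for every edge, both endpoints lie together in some bag; and for every vertex, the bags containing it form a connected subtree. Here vertex 3 appears in no bag, so the decomposition is invalid.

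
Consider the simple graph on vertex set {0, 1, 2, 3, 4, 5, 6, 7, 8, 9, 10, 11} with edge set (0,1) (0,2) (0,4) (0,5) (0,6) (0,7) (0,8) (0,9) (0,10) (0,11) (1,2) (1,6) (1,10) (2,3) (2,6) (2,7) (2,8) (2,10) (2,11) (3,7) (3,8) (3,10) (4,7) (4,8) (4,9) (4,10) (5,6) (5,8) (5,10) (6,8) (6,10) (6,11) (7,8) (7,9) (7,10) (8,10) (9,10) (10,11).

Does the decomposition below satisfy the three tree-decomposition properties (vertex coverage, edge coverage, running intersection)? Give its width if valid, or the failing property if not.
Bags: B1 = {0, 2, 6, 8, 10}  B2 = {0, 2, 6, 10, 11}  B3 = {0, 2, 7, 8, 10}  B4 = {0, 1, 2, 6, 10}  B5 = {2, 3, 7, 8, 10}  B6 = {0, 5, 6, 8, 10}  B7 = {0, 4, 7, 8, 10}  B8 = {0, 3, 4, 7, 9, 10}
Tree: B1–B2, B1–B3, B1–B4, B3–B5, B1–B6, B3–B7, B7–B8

No — bags containing vertex 3 are not connected in the tree.

A tree decomposition must satisfy three properties: every vertex lies in some bag; for every edge, both endpoints lie together in some bag; and for every vertex, the bags containing it form a connected subtree. Here bags containing vertex 3 are not connected in the tree, so the decomposition is invalid.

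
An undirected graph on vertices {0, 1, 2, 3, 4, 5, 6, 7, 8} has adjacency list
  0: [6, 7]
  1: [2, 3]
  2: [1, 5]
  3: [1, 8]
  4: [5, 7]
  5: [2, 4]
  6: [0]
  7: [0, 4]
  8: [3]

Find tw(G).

A width-1 tree decomposition is:
Bags: B1 = {3, 8}  B2 = {1, 3}  B3 = {1, 2}  B4 = {2, 5}  B5 = {4, 5}  B6 = {4, 7}  B7 = {0, 7}  B8 = {0, 6}
Tree: B1–B2, B2–B3, B3–B4, B4–B5, B5–B6, B6–B7, B7–B8
Each bag holds 2 vertices, so the decomposition has width 1, which upper-bounds the treewidth. Any graph with an edge has treewidth ≥ 1, and G has the edge 8–3. The upper and lower bounds meet at 1, so that is the treewidth.

1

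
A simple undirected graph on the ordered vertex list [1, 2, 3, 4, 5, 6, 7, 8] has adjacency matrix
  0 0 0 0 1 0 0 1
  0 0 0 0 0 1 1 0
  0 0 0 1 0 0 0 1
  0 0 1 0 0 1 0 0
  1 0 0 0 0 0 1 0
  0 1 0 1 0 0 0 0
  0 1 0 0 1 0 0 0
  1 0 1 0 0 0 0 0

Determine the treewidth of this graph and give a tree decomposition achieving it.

Every bag has size at most 3, so the width is 3 − 1 = 2 and tw(G) ≤ 2. For the lower bound, G contains the cycle 7–2–6–4–3–8–1–5–7, so G is not a forest; only forests have treewidth ≤ 1, hence tw(G) ≥ 2. The upper and lower bounds meet at 2, so that is the treewidth.

Treewidth 2.
One such decomposition:
Bags: B1 = {2, 6, 7}  B2 = {4, 6, 7}  B3 = {3, 4, 7}  B4 = {3, 7, 8}  B5 = {1, 7, 8}  B6 = {1, 5, 7}
Tree: B1–B2, B2–B3, B3–B4, B4–B5, B5–B6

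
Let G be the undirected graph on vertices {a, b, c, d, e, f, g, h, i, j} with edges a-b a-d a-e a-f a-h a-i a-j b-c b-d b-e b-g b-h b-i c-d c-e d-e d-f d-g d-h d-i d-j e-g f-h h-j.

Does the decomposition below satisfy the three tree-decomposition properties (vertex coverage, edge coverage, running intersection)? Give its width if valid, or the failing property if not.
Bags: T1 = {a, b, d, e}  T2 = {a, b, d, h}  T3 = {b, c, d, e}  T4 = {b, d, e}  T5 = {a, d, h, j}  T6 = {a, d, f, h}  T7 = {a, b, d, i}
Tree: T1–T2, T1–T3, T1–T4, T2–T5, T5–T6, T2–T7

A tree decomposition must satisfy three properties: every vertex lies in some bag; for every edge, both endpoints lie together in some bag; and for every vertex, the bags containing it form a connected subtree. Here vertex g appears in no bag, so the decomposition is invalid.

No — vertex g appears in no bag.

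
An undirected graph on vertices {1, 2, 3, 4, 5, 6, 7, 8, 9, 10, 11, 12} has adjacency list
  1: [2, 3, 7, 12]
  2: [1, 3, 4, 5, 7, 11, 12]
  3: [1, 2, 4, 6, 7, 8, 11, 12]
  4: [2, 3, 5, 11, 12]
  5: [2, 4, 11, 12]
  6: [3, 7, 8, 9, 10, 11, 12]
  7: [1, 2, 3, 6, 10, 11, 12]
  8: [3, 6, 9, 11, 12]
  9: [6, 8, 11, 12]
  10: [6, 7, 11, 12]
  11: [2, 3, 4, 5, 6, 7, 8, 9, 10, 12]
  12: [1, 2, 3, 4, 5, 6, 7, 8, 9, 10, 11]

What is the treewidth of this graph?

4

A width-4 tree decomposition is:
Bags: B1 = {6, 7, 10, 11, 12}  B2 = {3, 6, 7, 11, 12}  B3 = {2, 3, 7, 11, 12}  B4 = {1, 2, 3, 7, 12}  B5 = {2, 3, 4, 11, 12}  B6 = {3, 6, 8, 11, 12}  B7 = {2, 4, 5, 11, 12}  B8 = {6, 8, 9, 11, 12}
Tree: B1–B2, B2–B3, B3–B4, B3–B5, B2–B6, B5–B7, B6–B8
Every bag has size at most 5, so the width is 5 − 1 = 4 and tw(G) ≤ 4. Conversely, {1, 2, 3, 7, 12} is a clique of size 5, and the vertices of any clique must share a bag in every tree decomposition; so some bag has ≥ 5 vertices and tw(G) ≥ 4. Hence tw(G) = 4 exactly.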